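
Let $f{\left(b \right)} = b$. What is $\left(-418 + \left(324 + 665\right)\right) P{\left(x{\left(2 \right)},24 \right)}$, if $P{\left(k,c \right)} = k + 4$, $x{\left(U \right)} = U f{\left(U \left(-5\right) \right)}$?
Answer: $-9136$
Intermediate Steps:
$x{\left(U \right)} = - 5 U^{2}$ ($x{\left(U \right)} = U U \left(-5\right) = U \left(- 5 U\right) = - 5 U^{2}$)
$P{\left(k,c \right)} = 4 + k$
$\left(-418 + \left(324 + 665\right)\right) P{\left(x{\left(2 \right)},24 \right)} = \left(-418 + \left(324 + 665\right)\right) \left(4 - 5 \cdot 2^{2}\right) = \left(-418 + 989\right) \left(4 - 20\right) = 571 \left(4 - 20\right) = 571 \left(-16\right) = -9136$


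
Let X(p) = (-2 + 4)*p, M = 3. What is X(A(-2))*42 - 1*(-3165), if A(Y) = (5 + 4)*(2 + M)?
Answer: 6945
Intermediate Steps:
A(Y) = 45 (A(Y) = (5 + 4)*(2 + 3) = 9*5 = 45)
X(p) = 2*p
X(A(-2))*42 - 1*(-3165) = (2*45)*42 - 1*(-3165) = 90*42 + 3165 = 3780 + 3165 = 6945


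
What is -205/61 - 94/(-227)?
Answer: -40801/13847 ≈ -2.9466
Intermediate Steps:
-205/61 - 94/(-227) = -205*1/61 - 94*(-1/227) = -205/61 + 94/227 = -40801/13847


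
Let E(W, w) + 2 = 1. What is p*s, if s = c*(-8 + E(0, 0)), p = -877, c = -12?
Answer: -94716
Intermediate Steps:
E(W, w) = -1 (E(W, w) = -2 + 1 = -1)
s = 108 (s = -12*(-8 - 1) = -12*(-9) = 108)
p*s = -877*108 = -94716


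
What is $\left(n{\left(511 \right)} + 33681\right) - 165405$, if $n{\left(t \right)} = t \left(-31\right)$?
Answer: $-147565$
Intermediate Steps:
$n{\left(t \right)} = - 31 t$
$\left(n{\left(511 \right)} + 33681\right) - 165405 = \left(\left(-31\right) 511 + 33681\right) - 165405 = \left(-15841 + 33681\right) - 165405 = 17840 - 165405 = -147565$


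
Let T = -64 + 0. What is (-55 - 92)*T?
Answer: 9408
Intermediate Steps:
T = -64
(-55 - 92)*T = (-55 - 92)*(-64) = -147*(-64) = 9408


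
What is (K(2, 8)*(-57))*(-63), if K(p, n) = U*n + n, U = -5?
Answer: -114912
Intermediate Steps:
K(p, n) = -4*n (K(p, n) = -5*n + n = -4*n)
(K(2, 8)*(-57))*(-63) = (-4*8*(-57))*(-63) = -32*(-57)*(-63) = 1824*(-63) = -114912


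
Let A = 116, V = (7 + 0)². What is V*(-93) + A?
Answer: -4441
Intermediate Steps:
V = 49 (V = 7² = 49)
V*(-93) + A = 49*(-93) + 116 = -4557 + 116 = -4441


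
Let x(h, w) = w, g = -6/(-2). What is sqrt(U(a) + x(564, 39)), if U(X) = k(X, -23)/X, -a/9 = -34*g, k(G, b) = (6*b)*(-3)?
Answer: 2*sqrt(25653)/51 ≈ 6.2810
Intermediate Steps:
g = 3 (g = -6*(-1/2) = 3)
k(G, b) = -18*b
a = 918 (a = -(-306)*3 = -9*(-102) = 918)
U(X) = 414/X (U(X) = (-18*(-23))/X = 414/X)
sqrt(U(a) + x(564, 39)) = sqrt(414/918 + 39) = sqrt(414*(1/918) + 39) = sqrt(23/51 + 39) = sqrt(2012/51) = 2*sqrt(25653)/51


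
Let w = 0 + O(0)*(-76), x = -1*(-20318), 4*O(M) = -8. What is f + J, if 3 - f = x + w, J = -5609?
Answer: -26076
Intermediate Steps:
O(M) = -2 (O(M) = (¼)*(-8) = -2)
x = 20318
w = 152 (w = 0 - 2*(-76) = 0 + 152 = 152)
f = -20467 (f = 3 - (20318 + 152) = 3 - 1*20470 = 3 - 20470 = -20467)
f + J = -20467 - 5609 = -26076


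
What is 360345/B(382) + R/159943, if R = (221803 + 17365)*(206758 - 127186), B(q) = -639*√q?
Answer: 19031076096/159943 - 120115*√382/81366 ≈ 1.1896e+5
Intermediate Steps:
R = 19031076096 (R = 239168*79572 = 19031076096)
360345/B(382) + R/159943 = 360345/((-639*√382)) + 19031076096/159943 = 360345*(-√382/244098) + 19031076096*(1/159943) = -120115*√382/81366 + 19031076096/159943 = 19031076096/159943 - 120115*√382/81366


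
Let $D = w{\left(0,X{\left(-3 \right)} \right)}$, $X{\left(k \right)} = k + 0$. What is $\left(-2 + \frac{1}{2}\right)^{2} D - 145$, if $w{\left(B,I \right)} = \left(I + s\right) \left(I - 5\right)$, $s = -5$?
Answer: $-1$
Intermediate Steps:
$X{\left(k \right)} = k$
$w{\left(B,I \right)} = \left(-5 + I\right)^{2}$ ($w{\left(B,I \right)} = \left(I - 5\right) \left(I - 5\right) = \left(-5 + I\right) \left(-5 + I\right) = \left(-5 + I\right)^{2}$)
$D = 64$ ($D = 25 + \left(-3\right)^{2} - -30 = 25 + 9 + 30 = 64$)
$\left(-2 + \frac{1}{2}\right)^{2} D - 145 = \left(-2 + \frac{1}{2}\right)^{2} \cdot 64 - 145 = \left(- \frac{3}{2}\right)^{2} \cdot 64 - 145 = \frac{9}{4} \cdot 64 - 145 = 144 - 145 = -1$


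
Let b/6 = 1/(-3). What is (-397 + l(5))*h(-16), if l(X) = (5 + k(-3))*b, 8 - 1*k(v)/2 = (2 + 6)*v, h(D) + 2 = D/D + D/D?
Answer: 0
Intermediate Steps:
h(D) = 0 (h(D) = -2 + (D/D + D/D) = -2 + (1 + 1) = -2 + 2 = 0)
k(v) = 16 - 16*v (k(v) = 16 - 2*(2 + 6)*v = 16 - 16*v)
b = -2 (b = 6/(-3) = 6*(-1/3) = -2)
l(X) = -138 (l(X) = (5 + (16 - 16*(-3)))*(-2) = (5 + (16 + 48))*(-2) = (5 + 64)*(-2) = 69*(-2) = -138)
(-397 + l(5))*h(-16) = (-397 - 138)*0 = -535*0 = 0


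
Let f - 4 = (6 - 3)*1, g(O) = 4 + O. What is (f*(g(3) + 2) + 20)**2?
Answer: 6889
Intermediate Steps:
f = 7 (f = 4 + (6 - 3)*1 = 4 + 3*1 = 4 + 3 = 7)
(f*(g(3) + 2) + 20)**2 = (7*((4 + 3) + 2) + 20)**2 = (7*(7 + 2) + 20)**2 = (7*9 + 20)**2 = (63 + 20)**2 = 83**2 = 6889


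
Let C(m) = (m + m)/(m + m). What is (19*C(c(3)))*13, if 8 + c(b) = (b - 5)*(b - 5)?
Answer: 247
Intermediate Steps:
c(b) = -8 + (-5 + b)**2 (c(b) = -8 + (b - 5)*(b - 5) = -8 + (-5 + b)*(-5 + b) = -8 + (-5 + b)**2)
C(m) = 1 (C(m) = (2*m)/((2*m)) = (2*m)*(1/(2*m)) = 1)
(19*C(c(3)))*13 = (19*1)*13 = 19*13 = 247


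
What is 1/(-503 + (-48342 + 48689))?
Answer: -1/156 ≈ -0.0064103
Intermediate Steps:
1/(-503 + (-48342 + 48689)) = 1/(-503 + 347) = 1/(-156) = -1/156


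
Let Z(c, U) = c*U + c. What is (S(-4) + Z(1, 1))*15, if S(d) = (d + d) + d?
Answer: -150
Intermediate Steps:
Z(c, U) = c + U*c (Z(c, U) = U*c + c = c + U*c)
S(d) = 3*d (S(d) = 2*d + d = 3*d)
(S(-4) + Z(1, 1))*15 = (3*(-4) + 1*(1 + 1))*15 = (-12 + 1*2)*15 = (-12 + 2)*15 = -10*15 = -150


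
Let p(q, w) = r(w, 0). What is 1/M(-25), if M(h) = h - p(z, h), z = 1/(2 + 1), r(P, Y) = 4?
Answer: -1/29 ≈ -0.034483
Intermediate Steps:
z = ⅓ (z = 1/3 = ⅓ ≈ 0.33333)
p(q, w) = 4
M(h) = -4 + h (M(h) = h - 1*4 = h - 4 = -4 + h)
1/M(-25) = 1/(-4 - 25) = 1/(-29) = -1/29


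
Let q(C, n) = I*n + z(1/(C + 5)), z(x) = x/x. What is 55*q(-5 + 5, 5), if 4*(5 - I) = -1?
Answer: 5995/4 ≈ 1498.8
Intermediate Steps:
z(x) = 1
I = 21/4 (I = 5 - ¼*(-1) = 5 + ¼ = 21/4 ≈ 5.2500)
q(C, n) = 1 + 21*n/4 (q(C, n) = 21*n/4 + 1 = 1 + 21*n/4)
55*q(-5 + 5, 5) = 55*(1 + (21/4)*5) = 55*(1 + 105/4) = 55*(109/4) = 5995/4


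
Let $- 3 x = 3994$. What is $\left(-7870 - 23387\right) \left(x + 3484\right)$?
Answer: $-67285902$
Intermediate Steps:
$x = - \frac{3994}{3}$ ($x = \left(- \frac{1}{3}\right) 3994 = - \frac{3994}{3} \approx -1331.3$)
$\left(-7870 - 23387\right) \left(x + 3484\right) = \left(-7870 - 23387\right) \left(- \frac{3994}{3} + 3484\right) = \left(-31257\right) \frac{6458}{3} = -67285902$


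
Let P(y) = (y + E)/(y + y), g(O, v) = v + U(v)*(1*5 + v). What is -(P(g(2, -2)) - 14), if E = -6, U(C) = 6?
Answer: 219/16 ≈ 13.688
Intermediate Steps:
g(O, v) = 30 + 7*v (g(O, v) = v + 6*(1*5 + v) = v + 6*(5 + v) = v + (30 + 6*v) = 30 + 7*v)
P(y) = (-6 + y)/(2*y) (P(y) = (y - 6)/(y + y) = (-6 + y)/((2*y)) = (-6 + y)*(1/(2*y)) = (-6 + y)/(2*y))
-(P(g(2, -2)) - 14) = -((-6 + (30 + 7*(-2)))/(2*(30 + 7*(-2))) - 14) = -((-6 + (30 - 14))/(2*(30 - 14)) - 14) = -((½)*(-6 + 16)/16 - 14) = -((½)*(1/16)*10 - 14) = -(5/16 - 14) = -1*(-219/16) = 219/16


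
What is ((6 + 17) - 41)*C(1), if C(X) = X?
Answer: -18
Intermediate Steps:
((6 + 17) - 41)*C(1) = ((6 + 17) - 41)*1 = (23 - 41)*1 = -18*1 = -18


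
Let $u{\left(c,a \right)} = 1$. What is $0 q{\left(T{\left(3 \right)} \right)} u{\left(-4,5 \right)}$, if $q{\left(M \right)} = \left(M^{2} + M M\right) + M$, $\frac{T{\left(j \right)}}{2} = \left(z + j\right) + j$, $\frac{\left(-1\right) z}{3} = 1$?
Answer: $0$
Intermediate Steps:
$z = -3$ ($z = \left(-3\right) 1 = -3$)
$T{\left(j \right)} = -6 + 4 j$ ($T{\left(j \right)} = 2 \left(\left(-3 + j\right) + j\right) = 2 \left(-3 + 2 j\right) = -6 + 4 j$)
$q{\left(M \right)} = M + 2 M^{2}$ ($q{\left(M \right)} = \left(M^{2} + M^{2}\right) + M = 2 M^{2} + M = M + 2 M^{2}$)
$0 q{\left(T{\left(3 \right)} \right)} u{\left(-4,5 \right)} = 0 \left(-6 + 4 \cdot 3\right) \left(1 + 2 \left(-6 + 4 \cdot 3\right)\right) 1 = 0 \left(-6 + 12\right) \left(1 + 2 \left(-6 + 12\right)\right) 1 = 0 \cdot 6 \left(1 + 2 \cdot 6\right) 1 = 0 \cdot 6 \left(1 + 12\right) 1 = 0 \cdot 6 \cdot 13 \cdot 1 = 0 \cdot 78 \cdot 1 = 0 \cdot 1 = 0$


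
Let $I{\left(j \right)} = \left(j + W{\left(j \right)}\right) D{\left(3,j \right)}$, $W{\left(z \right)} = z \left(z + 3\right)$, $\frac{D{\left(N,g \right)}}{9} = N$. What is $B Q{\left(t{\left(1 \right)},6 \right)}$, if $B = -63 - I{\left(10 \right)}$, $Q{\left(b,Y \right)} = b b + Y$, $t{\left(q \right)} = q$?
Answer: $-26901$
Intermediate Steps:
$D{\left(N,g \right)} = 9 N$
$W{\left(z \right)} = z \left(3 + z\right)$
$I{\left(j \right)} = 27 j + 27 j \left(3 + j\right)$ ($I{\left(j \right)} = \left(j + j \left(3 + j\right)\right) 9 \cdot 3 = \left(j + j \left(3 + j\right)\right) 27 = 27 j + 27 j \left(3 + j\right)$)
$Q{\left(b,Y \right)} = Y + b^{2}$ ($Q{\left(b,Y \right)} = b^{2} + Y = Y + b^{2}$)
$B = -3843$ ($B = -63 - 27 \cdot 10 \left(4 + 10\right) = -63 - 27 \cdot 10 \cdot 14 = -63 - 3780 = -3843$)
$B Q{\left(t{\left(1 \right)},6 \right)} = - 3843 \left(6 + 1^{2}\right) = - 3843 \left(6 + 1\right) = \left(-3843\right) 7 = -26901$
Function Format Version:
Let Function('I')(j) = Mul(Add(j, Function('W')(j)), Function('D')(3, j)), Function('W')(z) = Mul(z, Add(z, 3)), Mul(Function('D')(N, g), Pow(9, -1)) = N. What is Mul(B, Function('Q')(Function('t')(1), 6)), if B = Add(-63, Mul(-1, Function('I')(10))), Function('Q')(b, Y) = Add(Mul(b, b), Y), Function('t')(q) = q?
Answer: -26901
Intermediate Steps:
Function('D')(N, g) = Mul(9, N)
Function('W')(z) = Mul(z, Add(3, z))
Function('I')(j) = Add(Mul(27, j), Mul(27, j, Add(3, j))) (Function('I')(j) = Mul(Add(j, Mul(j, Add(3, j))), Mul(9, 3)) = Mul(Add(j, Mul(j, Add(3, j))), 27) = Add(Mul(27, j), Mul(27, j, Add(3, j))))
Function('Q')(b, Y) = Add(Y, Pow(b, 2)) (Function('Q')(b, Y) = Add(Pow(b, 2), Y) = Add(Y, Pow(b, 2)))
B = -3843 (B = Add(-63, Mul(-1, Mul(27, 10, Add(4, 10)))) = Add(-63, Mul(-1, Mul(27, 10, 14))) = Add(-63, Mul(-1, 3780)) = Add(-63, -3780) = -3843)
Mul(B, Function('Q')(Function('t')(1), 6)) = Mul(-3843, Add(6, Pow(1, 2))) = Mul(-3843, Add(6, 1)) = Mul(-3843, 7) = -26901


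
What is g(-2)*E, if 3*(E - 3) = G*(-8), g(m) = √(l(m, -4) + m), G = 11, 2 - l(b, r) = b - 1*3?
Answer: -79*√5/3 ≈ -58.883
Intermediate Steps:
l(b, r) = 5 - b (l(b, r) = 2 - (b - 1*3) = 2 - (b - 3) = 2 - (-3 + b) = 2 + (3 - b) = 5 - b)
g(m) = √5 (g(m) = √((5 - m) + m) = √5)
E = -79/3 (E = 3 + (11*(-8))/3 = 3 + (⅓)*(-88) = 3 - 88/3 = -79/3 ≈ -26.333)
g(-2)*E = √5*(-79/3) = -79*√5/3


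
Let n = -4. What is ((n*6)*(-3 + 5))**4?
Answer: 5308416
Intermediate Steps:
((n*6)*(-3 + 5))**4 = ((-4*6)*(-3 + 5))**4 = (-24*2)**4 = (-48)**4 = 5308416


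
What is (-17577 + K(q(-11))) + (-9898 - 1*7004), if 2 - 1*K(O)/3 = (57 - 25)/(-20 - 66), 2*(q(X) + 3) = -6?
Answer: -1482291/43 ≈ -34472.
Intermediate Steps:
q(X) = -6 (q(X) = -3 + (1/2)*(-6) = -3 - 3 = -6)
K(O) = 306/43 (K(O) = 6 - 3*(57 - 25)/(-20 - 66) = 6 - 96/(-86) = 6 - 96*(-1)/86 = 6 - 3*(-16/43) = 6 + 48/43 = 306/43)
(-17577 + K(q(-11))) + (-9898 - 1*7004) = (-17577 + 306/43) + (-9898 - 1*7004) = -755505/43 + (-9898 - 7004) = -755505/43 - 16902 = -1482291/43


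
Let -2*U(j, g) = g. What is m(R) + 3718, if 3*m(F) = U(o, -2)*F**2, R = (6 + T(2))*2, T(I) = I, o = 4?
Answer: 11410/3 ≈ 3803.3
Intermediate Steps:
U(j, g) = -g/2
R = 16 (R = (6 + 2)*2 = 8*2 = 16)
m(F) = F**2/3 (m(F) = ((-1/2*(-2))*F**2)/3 = (1*F**2)/3 = F**2/3)
m(R) + 3718 = (1/3)*16**2 + 3718 = (1/3)*256 + 3718 = 256/3 + 3718 = 11410/3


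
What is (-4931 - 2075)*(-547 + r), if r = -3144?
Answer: 25859146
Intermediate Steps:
(-4931 - 2075)*(-547 + r) = (-4931 - 2075)*(-547 - 3144) = -7006*(-3691) = 25859146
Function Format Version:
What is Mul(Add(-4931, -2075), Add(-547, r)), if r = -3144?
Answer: 25859146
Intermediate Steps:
Mul(Add(-4931, -2075), Add(-547, r)) = Mul(Add(-4931, -2075), Add(-547, -3144)) = Mul(-7006, -3691) = 25859146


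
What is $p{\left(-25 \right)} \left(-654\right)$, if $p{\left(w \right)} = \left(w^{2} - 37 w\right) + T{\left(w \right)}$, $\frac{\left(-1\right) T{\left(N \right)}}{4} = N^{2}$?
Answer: $621300$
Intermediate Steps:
$T{\left(N \right)} = - 4 N^{2}$
$p{\left(w \right)} = - 37 w - 3 w^{2}$ ($p{\left(w \right)} = \left(w^{2} - 37 w\right) - 4 w^{2} = - 37 w - 3 w^{2}$)
$p{\left(-25 \right)} \left(-654\right) = - 25 \left(-37 - -75\right) \left(-654\right) = - 25 \left(-37 + 75\right) \left(-654\right) = \left(-25\right) 38 \left(-654\right) = \left(-950\right) \left(-654\right) = 621300$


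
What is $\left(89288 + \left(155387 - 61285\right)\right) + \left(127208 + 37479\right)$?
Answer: $348077$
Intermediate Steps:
$\left(89288 + \left(155387 - 61285\right)\right) + \left(127208 + 37479\right) = \left(89288 + 94102\right) + 164687 = 183390 + 164687 = 348077$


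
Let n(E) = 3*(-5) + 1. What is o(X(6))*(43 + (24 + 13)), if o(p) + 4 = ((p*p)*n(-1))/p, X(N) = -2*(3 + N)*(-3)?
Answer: -60800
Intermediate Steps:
n(E) = -14 (n(E) = -15 + 1 = -14)
X(N) = 18 + 6*N (X(N) = (-6 - 2*N)*(-3) = 18 + 6*N)
o(p) = -4 - 14*p (o(p) = -4 + ((p*p)*(-14))/p = -4 + (p²*(-14))/p = -4 + (-14*p²)/p = -4 - 14*p)
o(X(6))*(43 + (24 + 13)) = (-4 - 14*(18 + 6*6))*(43 + (24 + 13)) = (-4 - 14*(18 + 36))*(43 + 37) = (-4 - 14*54)*80 = (-4 - 756)*80 = -760*80 = -60800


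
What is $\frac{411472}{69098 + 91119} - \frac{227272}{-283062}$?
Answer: $\frac{76442462644}{22675672227} \approx 3.3711$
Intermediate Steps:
$\frac{411472}{69098 + 91119} - \frac{227272}{-283062} = \frac{411472}{160217} - - \frac{113636}{141531} = 411472 \cdot \frac{1}{160217} + \frac{113636}{141531} = \frac{411472}{160217} + \frac{113636}{141531} = \frac{76442462644}{22675672227}$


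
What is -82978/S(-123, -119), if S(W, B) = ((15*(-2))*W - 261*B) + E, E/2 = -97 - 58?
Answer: -82978/34439 ≈ -2.4094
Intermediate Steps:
E = -310 (E = 2*(-97 - 58) = 2*(-155) = -310)
S(W, B) = -310 - 261*B - 30*W (S(W, B) = ((15*(-2))*W - 261*B) - 310 = (-30*W - 261*B) - 310 = (-261*B - 30*W) - 310 = -310 - 261*B - 30*W)
-82978/S(-123, -119) = -82978/(-310 - 261*(-119) - 30*(-123)) = -82978/(-310 + 31059 + 3690) = -82978/34439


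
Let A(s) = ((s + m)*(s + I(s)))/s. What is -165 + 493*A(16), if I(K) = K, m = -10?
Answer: 5751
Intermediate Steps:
A(s) = -20 + 2*s (A(s) = ((s - 10)*(s + s))/s = ((-10 + s)*(2*s))/s = (2*s*(-10 + s))/s = -20 + 2*s)
-165 + 493*A(16) = -165 + 493*(-20 + 2*16) = -165 + 493*(-20 + 32) = -165 + 493*12 = -165 + 5916 = 5751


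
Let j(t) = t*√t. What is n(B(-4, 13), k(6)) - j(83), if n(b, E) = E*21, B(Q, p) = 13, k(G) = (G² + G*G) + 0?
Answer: 1512 - 83*√83 ≈ 755.83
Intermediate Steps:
k(G) = 2*G² (k(G) = (G² + G²) + 0 = 2*G² + 0 = 2*G²)
n(b, E) = 21*E
j(t) = t^(3/2)
n(B(-4, 13), k(6)) - j(83) = 21*(2*6²) - 83^(3/2) = 21*(2*36) - 83*√83 = 21*72 - 83*√83 = 1512 - 83*√83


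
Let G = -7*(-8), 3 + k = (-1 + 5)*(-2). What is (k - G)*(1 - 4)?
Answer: 201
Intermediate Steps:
k = -11 (k = -3 + (-1 + 5)*(-2) = -3 + 4*(-2) = -3 - 8 = -11)
G = 56
(k - G)*(1 - 4) = (-11 - 1*56)*(1 - 4) = (-11 - 56)*(-3) = -67*(-3) = 201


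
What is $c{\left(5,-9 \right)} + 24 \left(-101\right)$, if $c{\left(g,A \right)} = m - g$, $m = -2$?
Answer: $-2431$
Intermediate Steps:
$c{\left(g,A \right)} = -2 - g$
$c{\left(5,-9 \right)} + 24 \left(-101\right) = \left(-2 - 5\right) + 24 \left(-101\right) = \left(-2 - 5\right) - 2424 = -7 - 2424 = -2431$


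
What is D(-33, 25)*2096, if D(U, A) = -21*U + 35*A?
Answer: 3286528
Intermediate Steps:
D(-33, 25)*2096 = (-21*(-33) + 35*25)*2096 = (693 + 875)*2096 = 1568*2096 = 3286528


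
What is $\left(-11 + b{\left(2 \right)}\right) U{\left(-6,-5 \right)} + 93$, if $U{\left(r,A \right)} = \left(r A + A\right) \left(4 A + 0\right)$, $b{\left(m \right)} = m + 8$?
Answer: $593$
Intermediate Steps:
$b{\left(m \right)} = 8 + m$
$U{\left(r,A \right)} = 4 A \left(A + A r\right)$ ($U{\left(r,A \right)} = \left(A r + A\right) 4 A = \left(A + A r\right) 4 A = 4 A \left(A + A r\right)$)
$\left(-11 + b{\left(2 \right)}\right) U{\left(-6,-5 \right)} + 93 = \left(-11 + \left(8 + 2\right)\right) 4 \left(-5\right)^{2} \left(1 - 6\right) + 93 = \left(-11 + 10\right) 4 \cdot 25 \left(-5\right) + 93 = \left(-1\right) \left(-500\right) + 93 = 500 + 93 = 593$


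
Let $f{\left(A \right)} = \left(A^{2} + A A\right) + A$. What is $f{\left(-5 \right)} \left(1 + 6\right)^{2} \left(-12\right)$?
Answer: $-26460$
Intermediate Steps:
$f{\left(A \right)} = A + 2 A^{2}$ ($f{\left(A \right)} = \left(A^{2} + A^{2}\right) + A = 2 A^{2} + A = A + 2 A^{2}$)
$f{\left(-5 \right)} \left(1 + 6\right)^{2} \left(-12\right) = - 5 \left(1 + 2 \left(-5\right)\right) \left(1 + 6\right)^{2} \left(-12\right) = - 5 \left(1 - 10\right) 7^{2} \left(-12\right) = \left(-5\right) \left(-9\right) 49 \left(-12\right) = 45 \cdot 49 \left(-12\right) = 2205 \left(-12\right) = -26460$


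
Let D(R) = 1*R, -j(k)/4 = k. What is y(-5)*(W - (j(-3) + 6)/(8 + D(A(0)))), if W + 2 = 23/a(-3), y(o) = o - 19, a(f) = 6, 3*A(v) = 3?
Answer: 4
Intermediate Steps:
A(v) = 1 (A(v) = (⅓)*3 = 1)
j(k) = -4*k
D(R) = R
y(o) = -19 + o
W = 11/6 (W = -2 + 23/6 = 11/6 ≈ 1.8333)
y(-5)*(W - (j(-3) + 6)/(8 + D(A(0)))) = (-19 - 5)*(11/6 - (-4*(-3) + 6)/(8 + 1)) = -24*(11/6 - (12 + 6)/9) = -24*(11/6 - 18/9) = -24*(11/6 - 1*2) = -24*(11/6 - 2) = -24*(-⅙) = 4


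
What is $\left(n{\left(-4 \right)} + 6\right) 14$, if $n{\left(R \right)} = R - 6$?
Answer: $-56$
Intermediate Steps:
$n{\left(R \right)} = -6 + R$ ($n{\left(R \right)} = R - 6 = -6 + R$)
$\left(n{\left(-4 \right)} + 6\right) 14 = \left(\left(-6 - 4\right) + 6\right) 14 = \left(-10 + 6\right) 14 = \left(-4\right) 14 = -56$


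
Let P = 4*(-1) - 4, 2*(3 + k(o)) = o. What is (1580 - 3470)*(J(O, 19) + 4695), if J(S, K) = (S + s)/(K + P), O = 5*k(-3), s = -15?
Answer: -97538175/11 ≈ -8.8671e+6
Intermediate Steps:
k(o) = -3 + o/2
P = -8 (P = -4 - 4 = -8)
O = -45/2 (O = 5*(-3 + (1/2)*(-3)) = 5*(-3 - 3/2) = 5*(-9/2) = -45/2 ≈ -22.500)
J(S, K) = (-15 + S)/(-8 + K) (J(S, K) = (S - 15)/(K - 8) = (-15 + S)/(-8 + K))
(1580 - 3470)*(J(O, 19) + 4695) = (1580 - 3470)*((-15 - 45/2)/(-8 + 19) + 4695) = -1890*(-75/2/11 + 4695) = -1890*((1/11)*(-75/2) + 4695) = -1890*(-75/22 + 4695) = -1890*103215/22 = -97538175/11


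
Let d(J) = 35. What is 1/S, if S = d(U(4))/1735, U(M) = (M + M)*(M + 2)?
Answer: 347/7 ≈ 49.571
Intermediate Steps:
U(M) = 2*M*(2 + M) (U(M) = (2*M)*(2 + M) = 2*M*(2 + M))
S = 7/347 (S = 35/1735 = 35*(1/1735) = 7/347 ≈ 0.020173)
1/S = 1/(7/347) = 347/7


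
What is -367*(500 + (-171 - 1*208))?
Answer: -44407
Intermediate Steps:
-367*(500 + (-171 - 1*208)) = -367*(500 + (-171 - 208)) = -367*(500 - 379) = -367*121 = -44407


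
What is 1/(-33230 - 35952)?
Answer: -1/69182 ≈ -1.4455e-5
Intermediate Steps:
1/(-33230 - 35952) = 1/(-69182) = -1/69182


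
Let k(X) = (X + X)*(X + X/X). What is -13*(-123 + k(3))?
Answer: 1287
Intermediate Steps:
k(X) = 2*X*(1 + X) (k(X) = (2*X)*(X + 1) = (2*X)*(1 + X) = 2*X*(1 + X))
-13*(-123 + k(3)) = -13*(-123 + 2*3*(1 + 3)) = -13*(-123 + 2*3*4) = -13*(-123 + 24) = -13*(-99) = 1287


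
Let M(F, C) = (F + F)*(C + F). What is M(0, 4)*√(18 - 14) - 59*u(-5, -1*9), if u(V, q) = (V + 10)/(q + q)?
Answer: 295/18 ≈ 16.389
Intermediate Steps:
M(F, C) = 2*F*(C + F) (M(F, C) = (2*F)*(C + F) = 2*F*(C + F))
u(V, q) = (10 + V)/(2*q) (u(V, q) = (10 + V)/((2*q)) = (10 + V)*(1/(2*q)) = (10 + V)/(2*q))
M(0, 4)*√(18 - 14) - 59*u(-5, -1*9) = (2*0*(4 + 0))*√(18 - 14) - 59*(10 - 5)/(2*((-1*9))) = (2*0*4)*√4 - 59*5/(2*(-9)) = 0*2 - 59*(-1)*5/(2*9) = 0 - 59*(-5/18) = 0 + 295/18 = 295/18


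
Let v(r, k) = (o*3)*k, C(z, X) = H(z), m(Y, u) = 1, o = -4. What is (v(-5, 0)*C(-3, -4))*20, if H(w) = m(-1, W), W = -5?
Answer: 0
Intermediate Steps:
H(w) = 1
C(z, X) = 1
v(r, k) = -12*k (v(r, k) = (-4*3)*k = -12*k)
(v(-5, 0)*C(-3, -4))*20 = (-12*0*1)*20 = (0*1)*20 = 0*20 = 0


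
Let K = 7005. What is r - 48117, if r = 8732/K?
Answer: -337050853/7005 ≈ -48116.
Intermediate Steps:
r = 8732/7005 ≈ 1.2465
r - 48117 = 8732/7005 - 48117 = -337050853/7005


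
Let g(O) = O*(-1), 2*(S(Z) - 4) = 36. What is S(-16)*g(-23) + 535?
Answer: 1041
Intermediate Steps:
S(Z) = 22 (S(Z) = 4 + (½)*36 = 4 + 18 = 22)
g(O) = -O
S(-16)*g(-23) + 535 = 22*(-1*(-23)) + 535 = 22*23 + 535 = 506 + 535 = 1041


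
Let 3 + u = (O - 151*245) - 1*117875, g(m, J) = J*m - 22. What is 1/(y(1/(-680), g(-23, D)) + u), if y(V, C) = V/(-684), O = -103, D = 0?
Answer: -465120/72082437119 ≈ -6.4526e-6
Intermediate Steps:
g(m, J) = -22 + J*m
y(V, C) = -V/684 (y(V, C) = V*(-1/684) = -V/684)
u = -154976 (u = -3 + ((-103 - 151*245) - 1*117875) = -3 + ((-103 - 36995) - 117875) = -3 + (-37098 - 117875) = -3 - 154973 = -154976)
1/(y(1/(-680), g(-23, D)) + u) = 1/(-1/684/(-680) - 154976) = 1/(-1/684*(-1/680) - 154976) = 1/(1/465120 - 154976) = 1/(-72082437119/465120) = -465120/72082437119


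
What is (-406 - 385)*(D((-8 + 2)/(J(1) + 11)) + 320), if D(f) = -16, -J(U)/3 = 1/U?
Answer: -240464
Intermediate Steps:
J(U) = -3/U
(-406 - 385)*(D((-8 + 2)/(J(1) + 11)) + 320) = (-406 - 385)*(-16 + 320) = -791*304 = -240464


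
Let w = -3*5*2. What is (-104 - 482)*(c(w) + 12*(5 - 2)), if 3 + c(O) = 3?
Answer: -21096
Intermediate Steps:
w = -30 (w = -15*2 = -30)
c(O) = 0 (c(O) = -3 + 3 = 0)
(-104 - 482)*(c(w) + 12*(5 - 2)) = (-104 - 482)*(0 + 12*(5 - 2)) = -586*(0 + 12*3) = -586*(0 + 36) = -586*36 = -21096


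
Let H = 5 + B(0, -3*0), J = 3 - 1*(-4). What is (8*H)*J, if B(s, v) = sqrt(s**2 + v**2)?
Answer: 280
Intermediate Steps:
J = 7 (J = 3 + 4 = 7)
H = 5 (H = 5 + sqrt(0**2 + (-3*0)**2) = 5 + sqrt(0 + 0**2) = 5 + sqrt(0 + 0) = 5 + sqrt(0) = 5 + 0 = 5)
(8*H)*J = (8*5)*7 = 40*7 = 280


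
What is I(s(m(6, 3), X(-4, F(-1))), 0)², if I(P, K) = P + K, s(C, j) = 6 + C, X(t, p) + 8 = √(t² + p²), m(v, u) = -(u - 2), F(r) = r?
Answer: 25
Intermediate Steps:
m(v, u) = 2 - u (m(v, u) = -(-2 + u) = 2 - u)
X(t, p) = -8 + √(p² + t²) (X(t, p) = -8 + √(t² + p²) = -8 + √(p² + t²))
I(P, K) = K + P
I(s(m(6, 3), X(-4, F(-1))), 0)² = (0 + (6 + (2 - 1*3)))² = (0 + (6 + (2 - 3)))² = (0 + (6 - 1))² = (0 + 5)² = 5² = 25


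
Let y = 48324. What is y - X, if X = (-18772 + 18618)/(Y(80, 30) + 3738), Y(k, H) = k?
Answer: 92250593/1909 ≈ 48324.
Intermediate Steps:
X = -77/1909 (X = (-18772 + 18618)/(80 + 3738) = -154/3818 = -154*1/3818 = -77/1909 ≈ -0.040335)
y - X = 48324 - 1*(-77/1909) = 48324 + 77/1909 = 92250593/1909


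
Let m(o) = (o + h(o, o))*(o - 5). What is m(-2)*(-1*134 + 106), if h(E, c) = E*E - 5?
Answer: -588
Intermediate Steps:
h(E, c) = -5 + E**2 (h(E, c) = E**2 - 5 = -5 + E**2)
m(o) = (-5 + o)*(-5 + o + o**2) (m(o) = (o + (-5 + o**2))*(o - 5) = (-5 + o + o**2)*(-5 + o) = (-5 + o)*(-5 + o + o**2))
m(-2)*(-1*134 + 106) = (25 + (-2)**3 - 10*(-2) - 4*(-2)**2)*(-1*134 + 106) = (25 - 8 + 20 - 4*4)*(-134 + 106) = (25 - 8 + 20 - 16)*(-28) = 21*(-28) = -588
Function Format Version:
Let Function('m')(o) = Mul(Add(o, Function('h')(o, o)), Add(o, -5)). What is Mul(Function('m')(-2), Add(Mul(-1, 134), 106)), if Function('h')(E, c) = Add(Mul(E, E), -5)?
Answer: -588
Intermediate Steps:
Function('h')(E, c) = Add(-5, Pow(E, 2)) (Function('h')(E, c) = Add(Pow(E, 2), -5) = Add(-5, Pow(E, 2)))
Function('m')(o) = Mul(Add(-5, o), Add(-5, o, Pow(o, 2))) (Function('m')(o) = Mul(Add(o, Add(-5, Pow(o, 2))), Add(o, -5)) = Mul(Add(-5, o, Pow(o, 2)), Add(-5, o)) = Mul(Add(-5, o), Add(-5, o, Pow(o, 2))))
Mul(Function('m')(-2), Add(Mul(-1, 134), 106)) = Mul(Add(25, Pow(-2, 3), Mul(-10, -2), Mul(-4, Pow(-2, 2))), Add(Mul(-1, 134), 106)) = Mul(Add(25, -8, 20, Mul(-4, 4)), Add(-134, 106)) = Mul(Add(25, -8, 20, -16), -28) = Mul(21, -28) = -588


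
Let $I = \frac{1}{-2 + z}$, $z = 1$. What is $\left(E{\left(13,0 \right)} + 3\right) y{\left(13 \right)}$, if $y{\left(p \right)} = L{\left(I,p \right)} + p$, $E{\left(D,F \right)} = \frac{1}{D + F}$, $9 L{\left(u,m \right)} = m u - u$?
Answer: $\frac{1400}{39} \approx 35.897$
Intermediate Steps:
$I = -1$ ($I = \frac{1}{-2 + 1} = \frac{1}{-1} = -1$)
$L{\left(u,m \right)} = - \frac{u}{9} + \frac{m u}{9}$ ($L{\left(u,m \right)} = \frac{m u - u}{9} = \frac{- u + m u}{9} = - \frac{u}{9} + \frac{m u}{9}$)
$y{\left(p \right)} = \frac{1}{9} + \frac{8 p}{9}$ ($y{\left(p \right)} = \frac{1}{9} \left(-1\right) \left(-1 + p\right) + p = \left(\frac{1}{9} - \frac{p}{9}\right) + p = \frac{1}{9} + \frac{8 p}{9}$)
$\left(E{\left(13,0 \right)} + 3\right) y{\left(13 \right)} = \left(\frac{1}{13 + 0} + 3\right) \left(\frac{1}{9} + \frac{8}{9} \cdot 13\right) = \left(\frac{1}{13} + 3\right) \left(\frac{1}{9} + \frac{104}{9}\right) = \left(\frac{1}{13} + 3\right) \frac{35}{3} = \frac{40}{13} \cdot \frac{35}{3} = \frac{1400}{39}$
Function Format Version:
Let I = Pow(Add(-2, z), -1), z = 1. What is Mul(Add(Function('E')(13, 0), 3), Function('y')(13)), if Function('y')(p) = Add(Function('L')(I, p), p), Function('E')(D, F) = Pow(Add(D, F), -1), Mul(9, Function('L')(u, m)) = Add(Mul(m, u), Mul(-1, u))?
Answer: Rational(1400, 39) ≈ 35.897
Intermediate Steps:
I = -1 (I = Pow(Add(-2, 1), -1) = Pow(-1, -1) = -1)
Function('L')(u, m) = Add(Mul(Rational(-1, 9), u), Mul(Rational(1, 9), m, u)) (Function('L')(u, m) = Mul(Rational(1, 9), Add(Mul(m, u), Mul(-1, u))) = Mul(Rational(1, 9), Add(Mul(-1, u), Mul(m, u))) = Add(Mul(Rational(-1, 9), u), Mul(Rational(1, 9), m, u)))
Function('y')(p) = Add(Rational(1, 9), Mul(Rational(8, 9), p)) (Function('y')(p) = Add(Mul(Rational(1, 9), -1, Add(-1, p)), p) = Add(Add(Rational(1, 9), Mul(Rational(-1, 9), p)), p) = Add(Rational(1, 9), Mul(Rational(8, 9), p)))
Mul(Add(Function('E')(13, 0), 3), Function('y')(13)) = Mul(Add(Pow(Add(13, 0), -1), 3), Add(Rational(1, 9), Mul(Rational(8, 9), 13))) = Mul(Add(Pow(13, -1), 3), Add(Rational(1, 9), Rational(104, 9))) = Mul(Add(Rational(1, 13), 3), Rational(35, 3)) = Mul(Rational(40, 13), Rational(35, 3)) = Rational(1400, 39)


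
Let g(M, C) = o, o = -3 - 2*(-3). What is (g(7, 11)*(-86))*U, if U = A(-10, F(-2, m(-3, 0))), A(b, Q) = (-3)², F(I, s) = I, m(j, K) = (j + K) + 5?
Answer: -2322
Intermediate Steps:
o = 3 (o = -3 + 6 = 3)
g(M, C) = 3
m(j, K) = 5 + K + j (m(j, K) = (K + j) + 5 = 5 + K + j)
A(b, Q) = 9
U = 9
(g(7, 11)*(-86))*U = (3*(-86))*9 = -258*9 = -2322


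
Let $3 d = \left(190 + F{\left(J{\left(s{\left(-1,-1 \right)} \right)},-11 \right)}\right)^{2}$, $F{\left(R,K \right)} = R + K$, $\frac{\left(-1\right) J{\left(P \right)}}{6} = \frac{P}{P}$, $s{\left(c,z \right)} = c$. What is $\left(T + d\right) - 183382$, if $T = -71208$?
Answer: $- \frac{733841}{3} \approx -2.4461 \cdot 10^{5}$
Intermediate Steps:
$J{\left(P \right)} = -6$ ($J{\left(P \right)} = - 6 \frac{P}{P} = \left(-6\right) 1 = -6$)
$F{\left(R,K \right)} = K + R$
$d = \frac{29929}{3}$ ($d = \frac{\left(190 - 17\right)^{2}}{3} = \frac{173^{2}}{3} = \frac{1}{3} \cdot 29929 = \frac{29929}{3} \approx 9976.3$)
$\left(T + d\right) - 183382 = \left(-71208 + \frac{29929}{3}\right) - 183382 = - \frac{183695}{3} - 183382 = - \frac{733841}{3}$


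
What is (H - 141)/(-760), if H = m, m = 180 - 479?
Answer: 11/19 ≈ 0.57895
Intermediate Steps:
m = -299
H = -299
(H - 141)/(-760) = (-299 - 141)/(-760) = -440*(-1/760) = 11/19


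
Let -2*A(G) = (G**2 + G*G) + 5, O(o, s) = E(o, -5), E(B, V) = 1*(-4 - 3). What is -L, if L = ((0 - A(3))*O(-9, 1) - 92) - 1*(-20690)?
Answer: -41035/2 ≈ -20518.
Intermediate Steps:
E(B, V) = -7 (E(B, V) = 1*(-7) = -7)
O(o, s) = -7
A(G) = -5/2 - G**2 (A(G) = -((G**2 + G*G) + 5)/2 = -((G**2 + G**2) + 5)/2 = -(2*G**2 + 5)/2 = -(5 + 2*G**2)/2 = -5/2 - G**2)
L = 41035/2 (L = ((0 - (-5/2 - 1*3**2))*(-7) - 92) - 1*(-20690) = ((0 - (-5/2 - 1*9))*(-7) - 92) + 20690 = ((0 - (-5/2 - 9))*(-7) - 92) + 20690 = ((0 - 1*(-23/2))*(-7) - 92) + 20690 = ((0 + 23/2)*(-7) - 92) + 20690 = ((23/2)*(-7) - 92) + 20690 = (-161/2 - 92) + 20690 = -345/2 + 20690 = 41035/2 ≈ 20518.)
-L = -1*41035/2 = -41035/2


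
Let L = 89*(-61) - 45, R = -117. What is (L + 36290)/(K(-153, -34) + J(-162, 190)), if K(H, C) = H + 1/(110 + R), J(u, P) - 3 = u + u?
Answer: -215712/3319 ≈ -64.993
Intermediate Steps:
J(u, P) = 3 + 2*u (J(u, P) = 3 + (u + u) = 3 + 2*u)
L = -5474 (L = -5429 - 45 = -5474)
K(H, C) = -⅐ + H (K(H, C) = H + 1/(110 - 117) = H + 1/(-7) = H - ⅐ = -⅐ + H)
(L + 36290)/(K(-153, -34) + J(-162, 190)) = (-5474 + 36290)/((-⅐ - 153) + (3 + 2*(-162))) = 30816/(-1072/7 + (3 - 324)) = 30816/(-1072/7 - 321) = 30816/(-3319/7) = 30816*(-7/3319) = -215712/3319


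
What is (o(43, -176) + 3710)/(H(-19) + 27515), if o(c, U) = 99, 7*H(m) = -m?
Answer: 26663/192624 ≈ 0.13842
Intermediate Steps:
H(m) = -m/7 (H(m) = (-m)/7 = -m/7)
(o(43, -176) + 3710)/(H(-19) + 27515) = (99 + 3710)/(-1/7*(-19) + 27515) = 3809/(19/7 + 27515) = 3809/(192624/7) = 3809*(7/192624) = 26663/192624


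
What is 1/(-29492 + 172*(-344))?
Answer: -1/88660 ≈ -1.1279e-5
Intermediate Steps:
1/(-29492 + 172*(-344)) = 1/(-29492 - 59168) = 1/(-88660) = -1/88660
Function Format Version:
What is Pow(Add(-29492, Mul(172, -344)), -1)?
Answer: Rational(-1, 88660) ≈ -1.1279e-5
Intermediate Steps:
Pow(Add(-29492, Mul(172, -344)), -1) = Pow(Add(-29492, -59168), -1) = Pow(-88660, -1) = Rational(-1, 88660)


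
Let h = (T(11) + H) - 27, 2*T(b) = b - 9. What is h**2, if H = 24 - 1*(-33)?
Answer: 961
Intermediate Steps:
T(b) = -9/2 + b/2 (T(b) = (b - 9)/2 = (-9 + b)/2 = -9/2 + b/2)
H = 57 (H = 24 + 33 = 57)
h = 31 (h = ((-9/2 + (1/2)*11) + 57) - 27 = ((-9/2 + 11/2) + 57) - 27 = (1 + 57) - 27 = 58 - 27 = 31)
h**2 = 31**2 = 961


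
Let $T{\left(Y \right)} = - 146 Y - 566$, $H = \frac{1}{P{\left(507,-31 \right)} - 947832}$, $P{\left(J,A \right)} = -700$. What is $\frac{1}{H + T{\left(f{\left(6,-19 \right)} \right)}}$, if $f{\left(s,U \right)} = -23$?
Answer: $\frac{948532}{2648301343} \approx 0.00035817$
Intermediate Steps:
$H = - \frac{1}{948532}$ ($H = \frac{1}{-700 - 947832} = \frac{1}{-948532} = - \frac{1}{948532} \approx -1.0543 \cdot 10^{-6}$)
$T{\left(Y \right)} = -566 - 146 Y$
$\frac{1}{H + T{\left(f{\left(6,-19 \right)} \right)}} = \frac{1}{- \frac{1}{948532} - -2792} = \frac{1}{- \frac{1}{948532} + \left(-566 + 3358\right)} = \frac{1}{- \frac{1}{948532} + 2792} = \frac{1}{\frac{2648301343}{948532}} = \frac{948532}{2648301343}$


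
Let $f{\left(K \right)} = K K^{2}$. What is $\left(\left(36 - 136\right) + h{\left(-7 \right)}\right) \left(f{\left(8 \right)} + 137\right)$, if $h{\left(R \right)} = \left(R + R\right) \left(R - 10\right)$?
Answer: $89562$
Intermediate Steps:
$h{\left(R \right)} = 2 R \left(-10 + R\right)$
$f{\left(K \right)} = K^{3}$
$\left(\left(36 - 136\right) + h{\left(-7 \right)}\right) \left(f{\left(8 \right)} + 137\right) = \left(\left(36 - 136\right) + 2 \left(-7\right) \left(-10 - 7\right)\right) \left(8^{3} + 137\right) = \left(-100 + 2 \left(-7\right) \left(-17\right)\right) \left(512 + 137\right) = \left(-100 + 238\right) 649 = 138 \cdot 649 = 89562$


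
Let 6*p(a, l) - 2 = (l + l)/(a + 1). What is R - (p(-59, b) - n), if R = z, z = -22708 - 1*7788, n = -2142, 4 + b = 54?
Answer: -2839510/87 ≈ -32638.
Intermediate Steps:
b = 50 (b = -4 + 54 = 50)
p(a, l) = 1/3 + l/(3*(1 + a)) (p(a, l) = 1/3 + ((l + l)/(a + 1))/6 = 1/3 + ((2*l)/(1 + a))/6 = 1/3 + (2*l/(1 + a))/6 = 1/3 + l/(3*(1 + a)))
z = -30496 (z = -22708 - 7788 = -30496)
R = -30496
R - (p(-59, b) - n) = -30496 - ((1 - 59 + 50)/(3*(1 - 59)) - 1*(-2142)) = -30496 - ((1/3)*(-8)/(-58) + 2142) = -30496 - ((1/3)*(-1/58)*(-8) + 2142) = -30496 - (4/87 + 2142) = -30496 - 1*186358/87 = -30496 - 186358/87 = -2839510/87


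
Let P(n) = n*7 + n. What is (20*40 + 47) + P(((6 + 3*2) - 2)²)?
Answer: 1647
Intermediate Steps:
P(n) = 8*n (P(n) = 7*n + n = 8*n)
(20*40 + 47) + P(((6 + 3*2) - 2)²) = (20*40 + 47) + 8*((6 + 3*2) - 2)² = (800 + 47) + 8*((6 + 6) - 2)² = 847 + 8*(12 - 2)² = 847 + 8*10² = 847 + 8*100 = 847 + 800 = 1647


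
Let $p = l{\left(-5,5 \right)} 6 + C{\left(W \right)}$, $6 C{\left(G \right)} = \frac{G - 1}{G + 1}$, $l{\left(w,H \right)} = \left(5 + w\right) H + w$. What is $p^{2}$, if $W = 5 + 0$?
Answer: $\frac{72361}{81} \approx 893.35$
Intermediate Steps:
$l{\left(w,H \right)} = w + H \left(5 + w\right)$ ($l{\left(w,H \right)} = H \left(5 + w\right) + w = w + H \left(5 + w\right)$)
$W = 5$
$C{\left(G \right)} = \frac{-1 + G}{6 \left(1 + G\right)}$ ($C{\left(G \right)} = \frac{\left(G - 1\right) \frac{1}{G + 1}}{6} = \frac{\left(-1 + G\right) \frac{1}{1 + G}}{6} = \frac{\frac{1}{1 + G} \left(-1 + G\right)}{6} = \frac{-1 + G}{6 \left(1 + G\right)}$)
$p = - \frac{269}{9}$ ($p = \left(-5 + 5 \cdot 5 + 5 \left(-5\right)\right) 6 + \frac{-1 + 5}{6 \left(1 + 5\right)} = \left(-5 + 25 - 25\right) 6 + \frac{1}{6} \cdot \frac{1}{6} \cdot 4 = \left(-5\right) 6 + \frac{1}{6} \cdot \frac{1}{6} \cdot 4 = -30 + \frac{1}{9} = - \frac{269}{9} \approx -29.889$)
$p^{2} = \left(- \frac{269}{9}\right)^{2} = \frac{72361}{81}$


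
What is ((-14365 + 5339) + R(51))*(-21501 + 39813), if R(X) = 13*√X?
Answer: -165284112 + 238056*√51 ≈ -1.6358e+8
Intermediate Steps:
((-14365 + 5339) + R(51))*(-21501 + 39813) = ((-14365 + 5339) + 13*√51)*(-21501 + 39813) = (-9026 + 13*√51)*18312 = -165284112 + 238056*√51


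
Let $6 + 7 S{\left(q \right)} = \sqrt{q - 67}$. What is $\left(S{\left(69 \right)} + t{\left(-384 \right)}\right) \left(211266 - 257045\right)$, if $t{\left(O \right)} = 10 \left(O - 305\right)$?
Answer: $\frac{2208195844}{7} - \frac{45779 \sqrt{2}}{7} \approx 3.1545 \cdot 10^{8}$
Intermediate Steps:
$t{\left(O \right)} = -3050 + 10 O$ ($t{\left(O \right)} = 10 \left(-305 + O\right) = -3050 + 10 O$)
$S{\left(q \right)} = - \frac{6}{7} + \frac{\sqrt{-67 + q}}{7}$ ($S{\left(q \right)} = - \frac{6}{7} + \frac{\sqrt{q - 67}}{7} = - \frac{6}{7} + \frac{\sqrt{-67 + q}}{7}$)
$\left(S{\left(69 \right)} + t{\left(-384 \right)}\right) \left(211266 - 257045\right) = \left(\left(- \frac{6}{7} + \frac{\sqrt{-67 + 69}}{7}\right) + \left(-3050 + 10 \left(-384\right)\right)\right) \left(211266 - 257045\right) = \left(\left(- \frac{6}{7} + \frac{\sqrt{2}}{7}\right) - 6890\right) \left(-45779\right) = \left(- \frac{48236}{7} + \frac{\sqrt{2}}{7}\right) \left(-45779\right) = \frac{2208195844}{7} - \frac{45779 \sqrt{2}}{7}$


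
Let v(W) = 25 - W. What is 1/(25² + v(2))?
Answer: 1/648 ≈ 0.0015432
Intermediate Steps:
1/(25² + v(2)) = 1/(25² + (25 - 1*2)) = 1/(625 + (25 - 2)) = 1/(625 + 23) = 1/648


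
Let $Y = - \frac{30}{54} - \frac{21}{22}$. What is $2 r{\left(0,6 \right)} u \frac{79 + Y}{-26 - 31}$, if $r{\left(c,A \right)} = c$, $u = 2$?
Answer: $0$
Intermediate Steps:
$Y = - \frac{299}{198}$ ($Y = \left(-30\right) \frac{1}{54} - \frac{21}{22} = - \frac{5}{9} - \frac{21}{22} = - \frac{299}{198} \approx -1.5101$)
$2 r{\left(0,6 \right)} u \frac{79 + Y}{-26 - 31} = 2 \cdot 0 \cdot 2 \frac{79 - \frac{299}{198}}{-26 - 31} = 2 \cdot 0 \frac{15343}{198 \left(-57\right)} = 0 \cdot \frac{15343}{198} \left(- \frac{1}{57}\right) = 0 \left(- \frac{15343}{11286}\right) = 0$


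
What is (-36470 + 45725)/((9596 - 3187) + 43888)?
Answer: 9255/50297 ≈ 0.18401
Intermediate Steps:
(-36470 + 45725)/((9596 - 3187) + 43888) = 9255/(6409 + 43888) = 9255/50297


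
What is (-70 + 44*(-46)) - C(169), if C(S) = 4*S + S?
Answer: -2939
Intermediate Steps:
C(S) = 5*S
(-70 + 44*(-46)) - C(169) = (-70 + 44*(-46)) - 5*169 = (-70 - 2024) - 1*845 = -2094 - 845 = -2939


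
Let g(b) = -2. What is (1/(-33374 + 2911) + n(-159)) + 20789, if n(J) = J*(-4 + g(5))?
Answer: 662357008/30463 ≈ 21743.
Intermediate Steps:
n(J) = -6*J (n(J) = J*(-4 - 2) = J*(-6) = -6*J)
(1/(-33374 + 2911) + n(-159)) + 20789 = (1/(-33374 + 2911) - 6*(-159)) + 20789 = (1/(-30463) + 954) + 20789 = (-1/30463 + 954) + 20789 = 29061701/30463 + 20789 = 662357008/30463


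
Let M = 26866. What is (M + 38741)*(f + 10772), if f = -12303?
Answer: -100444317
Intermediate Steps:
(M + 38741)*(f + 10772) = (26866 + 38741)*(-12303 + 10772) = 65607*(-1531) = -100444317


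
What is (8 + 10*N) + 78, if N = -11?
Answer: -24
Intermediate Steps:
(8 + 10*N) + 78 = (8 + 10*(-11)) + 78 = (8 - 110) + 78 = -102 + 78 = -24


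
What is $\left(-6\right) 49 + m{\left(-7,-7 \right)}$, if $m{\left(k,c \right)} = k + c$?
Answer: $-308$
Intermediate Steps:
$m{\left(k,c \right)} = c + k$
$\left(-6\right) 49 + m{\left(-7,-7 \right)} = \left(-6\right) 49 - 14 = -294 - 14 = -308$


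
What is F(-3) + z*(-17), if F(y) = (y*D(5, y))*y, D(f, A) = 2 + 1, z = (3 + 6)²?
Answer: -1350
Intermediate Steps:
z = 81 (z = 9² = 81)
D(f, A) = 3
F(y) = 3*y² (F(y) = (y*3)*y = (3*y)*y = 3*y²)
F(-3) + z*(-17) = 3*(-3)² + 81*(-17) = 3*9 - 1377 = 27 - 1377 = -1350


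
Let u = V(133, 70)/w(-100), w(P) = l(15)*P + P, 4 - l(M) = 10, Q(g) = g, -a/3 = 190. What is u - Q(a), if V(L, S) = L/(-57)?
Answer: 854993/1500 ≈ 570.00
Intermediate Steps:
a = -570 (a = -3*190 = -570)
l(M) = -6 (l(M) = 4 - 1*10 = 4 - 10 = -6)
V(L, S) = -L/57 (V(L, S) = L*(-1/57) = -L/57)
w(P) = -5*P (w(P) = -6*P + P = -5*P)
u = -7/1500 (u = (-1/57*133)/((-5*(-100))) = -7/3/500 = -7/3*1/500 = -7/1500 ≈ -0.0046667)
u - Q(a) = -7/1500 - 1*(-570) = -7/1500 + 570 = 854993/1500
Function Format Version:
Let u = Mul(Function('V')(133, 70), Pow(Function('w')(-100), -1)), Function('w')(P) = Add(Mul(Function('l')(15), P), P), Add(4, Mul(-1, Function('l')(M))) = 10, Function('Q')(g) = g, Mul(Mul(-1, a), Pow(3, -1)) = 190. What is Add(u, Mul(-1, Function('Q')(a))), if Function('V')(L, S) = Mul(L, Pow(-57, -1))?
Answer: Rational(854993, 1500) ≈ 570.00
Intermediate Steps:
a = -570 (a = Mul(-3, 190) = -570)
Function('l')(M) = -6 (Function('l')(M) = Add(4, Mul(-1, 10)) = Add(4, -10) = -6)
Function('V')(L, S) = Mul(Rational(-1, 57), L) (Function('V')(L, S) = Mul(L, Rational(-1, 57)) = Mul(Rational(-1, 57), L))
Function('w')(P) = Mul(-5, P) (Function('w')(P) = Add(Mul(-6, P), P) = Mul(-5, P))
u = Rational(-7, 1500) (u = Mul(Mul(Rational(-1, 57), 133), Pow(Mul(-5, -100), -1)) = Mul(Rational(-7, 3), Pow(500, -1)) = Mul(Rational(-7, 3), Rational(1, 500)) = Rational(-7, 1500) ≈ -0.0046667)
Add(u, Mul(-1, Function('Q')(a))) = Add(Rational(-7, 1500), Mul(-1, -570)) = Add(Rational(-7, 1500), 570) = Rational(854993, 1500)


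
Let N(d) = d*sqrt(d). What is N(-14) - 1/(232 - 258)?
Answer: 1/26 - 14*I*sqrt(14) ≈ 0.038462 - 52.383*I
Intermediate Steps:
N(d) = d**(3/2)
N(-14) - 1/(232 - 258) = (-14)**(3/2) - 1/(232 - 258) = -14*I*sqrt(14) - 1/(-26) = -14*I*sqrt(14) - 1*(-1/26) = -14*I*sqrt(14) + 1/26 = 1/26 - 14*I*sqrt(14)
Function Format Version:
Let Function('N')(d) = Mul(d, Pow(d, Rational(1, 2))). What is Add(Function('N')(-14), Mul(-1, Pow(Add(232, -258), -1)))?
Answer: Add(Rational(1, 26), Mul(-14, I, Pow(14, Rational(1, 2)))) ≈ Add(0.038462, Mul(-52.383, I))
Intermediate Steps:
Function('N')(d) = Pow(d, Rational(3, 2))
Add(Function('N')(-14), Mul(-1, Pow(Add(232, -258), -1))) = Add(Pow(-14, Rational(3, 2)), Mul(-1, Pow(Add(232, -258), -1))) = Add(Mul(-14, I, Pow(14, Rational(1, 2))), Mul(-1, Pow(-26, -1))) = Add(Mul(-14, I, Pow(14, Rational(1, 2))), Mul(-1, Rational(-1, 26))) = Add(Mul(-14, I, Pow(14, Rational(1, 2))), Rational(1, 26)) = Add(Rational(1, 26), Mul(-14, I, Pow(14, Rational(1, 2))))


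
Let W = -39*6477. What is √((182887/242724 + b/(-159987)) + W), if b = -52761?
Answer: I*√10581054991611084273781473/6472114098 ≈ 502.6*I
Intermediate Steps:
W = -252603
√((182887/242724 + b/(-159987)) + W) = √((182887/242724 - 52761/(-159987)) - 252603) = √((182887*(1/242724) - 52761*(-1/159987)) - 252603) = √((182887/242724 + 17587/53329) - 252603) = √(14021967811/12944228196 - 252603) = √(-3269736853026377/12944228196) = I*√10581054991611084273781473/6472114098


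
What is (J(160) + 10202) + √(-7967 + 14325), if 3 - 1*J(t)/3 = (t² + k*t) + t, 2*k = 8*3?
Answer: -72829 + 17*√22 ≈ -72749.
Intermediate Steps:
k = 12 (k = (8*3)/2 = (½)*24 = 12)
J(t) = 9 - 39*t - 3*t² (J(t) = 9 - 3*((t² + 12*t) + t) = 9 - 3*(t² + 13*t) = 9 + (-39*t - 3*t²) = 9 - 39*t - 3*t²)
(J(160) + 10202) + √(-7967 + 14325) = ((9 - 39*160 - 3*160²) + 10202) + √(-7967 + 14325) = ((9 - 6240 - 3*25600) + 10202) + √6358 = ((9 - 6240 - 76800) + 10202) + 17*√22 = (-83031 + 10202) + 17*√22 = -72829 + 17*√22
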